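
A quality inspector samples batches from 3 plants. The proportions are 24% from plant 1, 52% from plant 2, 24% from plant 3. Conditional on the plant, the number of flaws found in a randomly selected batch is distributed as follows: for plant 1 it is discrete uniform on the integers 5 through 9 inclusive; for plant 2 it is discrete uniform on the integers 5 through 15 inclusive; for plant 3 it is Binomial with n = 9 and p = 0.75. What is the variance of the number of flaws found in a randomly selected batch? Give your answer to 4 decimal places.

Per component, 1: μ=7, E[X²]=51; 2: μ=10, E[X²]=110; 3: μ=6.75, E[X²]=47.25.
E[X] = 0.24·7 + 0.52·10 + 0.24·6.75 = 8.5.
E[X²] = 0.24·51 + 0.52·110 + 0.24·47.25 = 80.78.
Var(X) = E[X²] − (E[X])² = 80.78 − 72.25 = 8.53.

8.5300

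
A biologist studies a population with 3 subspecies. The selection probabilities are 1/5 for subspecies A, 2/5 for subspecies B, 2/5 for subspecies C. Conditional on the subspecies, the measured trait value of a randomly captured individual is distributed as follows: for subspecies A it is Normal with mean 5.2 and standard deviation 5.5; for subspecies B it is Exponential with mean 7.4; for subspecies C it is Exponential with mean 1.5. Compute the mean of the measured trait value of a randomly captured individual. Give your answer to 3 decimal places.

Component means — A: 5.2; B: 7.4; C: 1.5.
E[X] = 0.2·5.2 + 0.4·7.4 + 0.4·1.5 = 4.6.

4.600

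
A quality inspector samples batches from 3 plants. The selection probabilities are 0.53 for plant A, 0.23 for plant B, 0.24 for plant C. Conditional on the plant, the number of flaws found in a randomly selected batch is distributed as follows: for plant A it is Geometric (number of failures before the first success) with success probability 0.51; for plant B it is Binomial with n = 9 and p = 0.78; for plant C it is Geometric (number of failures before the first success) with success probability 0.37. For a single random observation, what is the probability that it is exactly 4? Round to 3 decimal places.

0.035

Conditional on each plant, P(X = 4): A: 0.0294005; B: 0.024036; C: 0.058286.
By total probability, P(X = 4) = 0.53·0.0294005 + 0.23·0.024036 + 0.24·0.058286 = 0.0350992.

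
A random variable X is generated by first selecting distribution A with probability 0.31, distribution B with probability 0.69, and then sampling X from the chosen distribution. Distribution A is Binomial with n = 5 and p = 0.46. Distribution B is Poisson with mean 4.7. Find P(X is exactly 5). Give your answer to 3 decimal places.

Conditional on each component, P(X = 5): A: 0.0205963; B: 0.17383.
By total probability, P(X = 5) = 0.31·0.0205963 + 0.69·0.17383 = 0.126327.

0.126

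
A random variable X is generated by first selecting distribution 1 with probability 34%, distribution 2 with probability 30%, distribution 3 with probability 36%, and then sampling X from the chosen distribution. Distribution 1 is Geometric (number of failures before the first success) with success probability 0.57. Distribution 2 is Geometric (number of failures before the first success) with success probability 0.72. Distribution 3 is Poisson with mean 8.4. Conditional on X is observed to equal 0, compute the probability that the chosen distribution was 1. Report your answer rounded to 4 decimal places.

Likelihoods P(X=0 | ·): 1: 0.57; 2: 0.72; 3: 0.000224867.
Posterior ∝ prior × likelihood. Numerator for 1: 0.34·0.57 = 0.1938.
Normalizing constant: 0.34·0.57 + 0.3·0.72 + 0.36·0.000224867 = 0.409881.
P(1 | observation) = 0.1938 / 0.409881 = 0.47282.

0.4728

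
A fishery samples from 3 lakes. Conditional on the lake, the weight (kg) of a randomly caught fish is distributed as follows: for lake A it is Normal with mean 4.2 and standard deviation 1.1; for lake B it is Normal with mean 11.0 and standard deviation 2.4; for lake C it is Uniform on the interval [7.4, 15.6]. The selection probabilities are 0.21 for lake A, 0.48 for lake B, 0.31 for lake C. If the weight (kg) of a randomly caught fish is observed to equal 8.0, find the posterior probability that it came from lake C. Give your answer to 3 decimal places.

0.507

Likelihoods f(8.0 | ·): A: 0.000929196; B: 0.0761038; C: 0.121951.
Posterior ∝ prior × likelihood. Numerator for C: 0.31·0.121951 = 0.0378049.
Normalizing constant: 0.21·0.000929196 + 0.48·0.0761038 + 0.31·0.121951 = 0.0745298.
P(C | observation) = 0.0378049 / 0.0745298 = 0.507245.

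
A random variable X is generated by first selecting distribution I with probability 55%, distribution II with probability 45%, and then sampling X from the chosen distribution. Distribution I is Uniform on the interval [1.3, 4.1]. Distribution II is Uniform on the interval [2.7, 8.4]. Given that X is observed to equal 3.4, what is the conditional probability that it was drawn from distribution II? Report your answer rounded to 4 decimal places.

Likelihoods f(3.4 | ·): I: 0.357143; II: 0.175439.
Posterior ∝ prior × likelihood. Numerator for II: 0.45·0.175439 = 0.0789474.
Normalizing constant: 0.55·0.357143 + 0.45·0.175439 = 0.275376.
P(II | observation) = 0.0789474 / 0.275376 = 0.286689.

0.2867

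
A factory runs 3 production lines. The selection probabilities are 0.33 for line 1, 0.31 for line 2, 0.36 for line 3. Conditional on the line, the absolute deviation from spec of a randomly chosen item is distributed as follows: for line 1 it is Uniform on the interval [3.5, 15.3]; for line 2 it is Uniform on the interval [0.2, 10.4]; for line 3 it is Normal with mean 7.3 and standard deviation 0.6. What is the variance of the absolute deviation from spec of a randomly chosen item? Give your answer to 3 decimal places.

Per component, 1: μ=9.4, E[X²]=99.9633; 2: μ=5.3, E[X²]=36.76; 3: μ=7.3, E[X²]=53.65.
E[X] = 0.33·9.4 + 0.31·5.3 + 0.36·7.3 = 7.373.
E[X²] = 0.33·99.9633 + 0.31·36.76 + 0.36·53.65 = 63.6975.
Var(X) = E[X²] − (E[X])² = 63.6975 − 54.3611 = 9.33637.

9.336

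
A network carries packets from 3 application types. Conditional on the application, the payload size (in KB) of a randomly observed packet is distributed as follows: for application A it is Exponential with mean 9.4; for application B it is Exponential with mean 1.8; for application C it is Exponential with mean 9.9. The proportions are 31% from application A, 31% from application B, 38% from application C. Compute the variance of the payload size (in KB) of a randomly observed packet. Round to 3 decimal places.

78.949

Per component, A: μ=9.4, E[X²]=176.72; B: μ=1.8, E[X²]=6.48; C: μ=9.9, E[X²]=196.02.
E[X] = 0.31·9.4 + 0.31·1.8 + 0.38·9.9 = 7.234.
E[X²] = 0.31·176.72 + 0.31·6.48 + 0.38·196.02 = 131.28.
Var(X) = E[X²] − (E[X])² = 131.28 − 52.3308 = 78.9488.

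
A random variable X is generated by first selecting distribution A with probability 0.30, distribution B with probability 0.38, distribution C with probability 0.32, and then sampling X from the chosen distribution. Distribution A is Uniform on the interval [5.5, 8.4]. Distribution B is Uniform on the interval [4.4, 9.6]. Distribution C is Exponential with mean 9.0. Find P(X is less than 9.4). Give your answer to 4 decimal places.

0.8728

Conditional on each component, P(X < 9.4): A: 1; B: 0.961538; C: 0.648113.
By total probability, P(X < 9.4) = 0.3·1 + 0.38·0.961538 + 0.32·0.648113 = 0.872781.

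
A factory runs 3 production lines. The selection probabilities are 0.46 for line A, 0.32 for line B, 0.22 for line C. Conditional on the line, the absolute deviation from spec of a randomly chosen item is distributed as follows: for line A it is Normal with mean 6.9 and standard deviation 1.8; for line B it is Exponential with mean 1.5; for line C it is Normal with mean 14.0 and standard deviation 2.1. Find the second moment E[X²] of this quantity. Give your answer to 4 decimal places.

For each component E[X²] = Var + (mean)², giving A: 50.85; B: 4.5; C: 200.41.
Overall E[X²] = 0.46·50.85 + 0.32·4.5 + 0.22·200.41 = 68.9212.

68.9212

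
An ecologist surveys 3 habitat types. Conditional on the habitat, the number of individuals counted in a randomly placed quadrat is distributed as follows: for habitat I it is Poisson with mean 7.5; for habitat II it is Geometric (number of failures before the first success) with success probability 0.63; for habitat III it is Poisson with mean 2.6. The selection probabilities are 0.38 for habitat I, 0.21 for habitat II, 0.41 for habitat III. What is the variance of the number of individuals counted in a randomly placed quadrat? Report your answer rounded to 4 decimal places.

12.0146

Per component, I: μ=7.5, E[X²]=63.75; II: μ=0.587302, E[X²]=1.27715; III: μ=2.6, E[X²]=9.36.
E[X] = 0.38·7.5 + 0.21·0.587302 + 0.41·2.6 = 4.03933.
E[X²] = 0.38·63.75 + 0.21·1.27715 + 0.41·9.36 = 28.3308.
Var(X) = E[X²] − (E[X])² = 28.3308 − 16.3162 = 12.0146.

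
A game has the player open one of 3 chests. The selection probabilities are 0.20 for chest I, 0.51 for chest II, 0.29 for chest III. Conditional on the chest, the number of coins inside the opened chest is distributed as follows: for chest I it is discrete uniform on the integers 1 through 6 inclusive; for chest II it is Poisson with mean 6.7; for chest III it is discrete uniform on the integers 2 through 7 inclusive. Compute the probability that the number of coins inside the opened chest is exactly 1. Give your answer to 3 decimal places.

0.038

Conditional on each chest, P(X = 1): I: 0.166667; II: 0.00824711; III: 0.
By total probability, P(X = 1) = 0.2·0.166667 + 0.51·0.00824711 + 0.29·0 = 0.0375394.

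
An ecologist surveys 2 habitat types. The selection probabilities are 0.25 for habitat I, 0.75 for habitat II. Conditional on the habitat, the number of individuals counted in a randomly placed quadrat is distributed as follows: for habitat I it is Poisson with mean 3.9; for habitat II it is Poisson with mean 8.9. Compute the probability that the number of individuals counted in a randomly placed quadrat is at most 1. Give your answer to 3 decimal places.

Conditional on each habitat, P(X ≤ 1): I: 0.0991854; II: 0.00135025.
By total probability, P(X ≤ 1) = 0.25·0.0991854 + 0.75·0.00135025 = 0.025809.

0.026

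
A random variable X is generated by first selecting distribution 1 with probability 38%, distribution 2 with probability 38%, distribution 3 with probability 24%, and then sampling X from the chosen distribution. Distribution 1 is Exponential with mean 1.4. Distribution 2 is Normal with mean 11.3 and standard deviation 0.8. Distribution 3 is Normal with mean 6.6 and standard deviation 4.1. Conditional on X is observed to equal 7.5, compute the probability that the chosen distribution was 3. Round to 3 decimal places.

0.947

Likelihoods f(7.5 | ·): 1: 0.0033674; 2: 6.28688e-06; 3: 0.0949867.
Posterior ∝ prior × likelihood. Numerator for 3: 0.24·0.0949867 = 0.0227968.
Normalizing constant: 0.38·0.0033674 + 0.38·6.28688e-06 + 0.24·0.0949867 = 0.0240788.
P(3 | observation) = 0.0227968 / 0.0240788 = 0.946758.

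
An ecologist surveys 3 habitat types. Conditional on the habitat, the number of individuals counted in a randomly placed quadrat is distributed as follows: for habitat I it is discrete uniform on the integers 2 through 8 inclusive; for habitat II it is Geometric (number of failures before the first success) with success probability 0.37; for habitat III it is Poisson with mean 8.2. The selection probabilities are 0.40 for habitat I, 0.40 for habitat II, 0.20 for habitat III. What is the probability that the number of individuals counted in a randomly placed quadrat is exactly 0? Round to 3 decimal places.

Conditional on each habitat, P(X = 0): I: 0; II: 0.37; III: 0.000274654.
By total probability, P(X = 0) = 0.4·0 + 0.4·0.37 + 0.2·0.000274654 = 0.148055.

0.148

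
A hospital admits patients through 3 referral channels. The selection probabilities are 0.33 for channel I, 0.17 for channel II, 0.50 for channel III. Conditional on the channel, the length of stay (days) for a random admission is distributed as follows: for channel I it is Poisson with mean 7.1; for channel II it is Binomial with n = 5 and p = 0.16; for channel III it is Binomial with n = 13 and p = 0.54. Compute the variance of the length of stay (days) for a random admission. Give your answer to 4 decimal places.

9.5880

Per component, I: μ=7.1, E[X²]=57.51; II: μ=0.8, E[X²]=1.312; III: μ=7.02, E[X²]=52.5096.
E[X] = 0.33·7.1 + 0.17·0.8 + 0.5·7.02 = 5.989.
E[X²] = 0.33·57.51 + 0.17·1.312 + 0.5·52.5096 = 45.4561.
Var(X) = E[X²] − (E[X])² = 45.4561 − 35.8681 = 9.58802.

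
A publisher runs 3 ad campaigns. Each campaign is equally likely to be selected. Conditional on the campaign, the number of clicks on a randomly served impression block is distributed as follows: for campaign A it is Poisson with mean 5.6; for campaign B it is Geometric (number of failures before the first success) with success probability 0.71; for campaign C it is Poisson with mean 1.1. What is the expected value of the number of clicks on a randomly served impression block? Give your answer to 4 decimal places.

Component means — A: 5.6; B: 0.408451; C: 1.1.
E[X] = 0.333333·5.6 + 0.333333·0.408451 + 0.333333·1.1 = 2.36948.

2.3695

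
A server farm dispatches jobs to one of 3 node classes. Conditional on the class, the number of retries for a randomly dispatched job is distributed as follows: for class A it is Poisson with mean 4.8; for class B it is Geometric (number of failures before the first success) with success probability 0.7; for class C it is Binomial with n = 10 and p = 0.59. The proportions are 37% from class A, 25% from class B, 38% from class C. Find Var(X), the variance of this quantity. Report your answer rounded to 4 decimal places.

Per component, A: μ=4.8, E[X²]=27.84; B: μ=0.428571, E[X²]=0.795918; C: μ=5.9, E[X²]=37.229.
E[X] = 0.37·4.8 + 0.25·0.428571 + 0.38·5.9 = 4.12514.
E[X²] = 0.37·27.84 + 0.25·0.795918 + 0.38·37.229 = 24.6468.
Var(X) = E[X²] − (E[X])² = 24.6468 − 17.0168 = 7.63.

7.6300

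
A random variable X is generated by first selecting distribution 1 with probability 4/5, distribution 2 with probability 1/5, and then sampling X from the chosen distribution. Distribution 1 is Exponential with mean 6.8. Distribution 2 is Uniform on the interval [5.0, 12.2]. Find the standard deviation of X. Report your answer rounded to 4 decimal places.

Per component, 1: μ=6.8, E[X²]=92.48; 2: μ=8.6, E[X²]=78.28.
E[X] = 0.8·6.8 + 0.2·8.6 = 7.16.
E[X²] = 0.8·92.48 + 0.2·78.28 = 89.64.
Var(X) = E[X²] − (E[X])² = 89.64 − 51.2656 = 38.3744.
SD(X) = √38.3744 = 6.19471.

6.1947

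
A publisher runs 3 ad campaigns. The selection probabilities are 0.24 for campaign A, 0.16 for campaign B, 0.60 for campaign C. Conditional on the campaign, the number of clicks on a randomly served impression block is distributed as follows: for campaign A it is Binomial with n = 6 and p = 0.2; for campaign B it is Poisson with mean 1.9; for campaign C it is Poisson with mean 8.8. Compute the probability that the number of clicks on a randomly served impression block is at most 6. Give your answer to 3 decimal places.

0.535

Conditional on each campaign, P(X ≤ 6): A: 1; B: 0.996554; C: 0.22561.
By total probability, P(X ≤ 6) = 0.24·1 + 0.16·0.996554 + 0.6·0.22561 = 0.534815.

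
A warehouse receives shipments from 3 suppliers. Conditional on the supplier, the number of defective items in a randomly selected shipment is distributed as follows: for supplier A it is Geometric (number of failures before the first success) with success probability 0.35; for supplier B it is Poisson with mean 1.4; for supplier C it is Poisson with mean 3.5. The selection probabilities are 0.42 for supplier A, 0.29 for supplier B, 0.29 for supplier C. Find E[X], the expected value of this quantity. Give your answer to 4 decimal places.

Component means — A: 1.85714; B: 1.4; C: 3.5.
E[X] = 0.42·1.85714 + 0.29·1.4 + 0.29·3.5 = 2.201.

2.2010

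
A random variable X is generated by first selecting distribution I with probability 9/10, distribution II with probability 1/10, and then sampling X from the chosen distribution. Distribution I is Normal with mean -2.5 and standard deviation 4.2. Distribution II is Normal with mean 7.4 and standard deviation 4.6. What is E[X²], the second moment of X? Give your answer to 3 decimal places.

29.093

For each component E[X²] = Var + (mean)², giving I: 23.89; II: 75.92.
Overall E[X²] = 0.9·23.89 + 0.1·75.92 = 29.093.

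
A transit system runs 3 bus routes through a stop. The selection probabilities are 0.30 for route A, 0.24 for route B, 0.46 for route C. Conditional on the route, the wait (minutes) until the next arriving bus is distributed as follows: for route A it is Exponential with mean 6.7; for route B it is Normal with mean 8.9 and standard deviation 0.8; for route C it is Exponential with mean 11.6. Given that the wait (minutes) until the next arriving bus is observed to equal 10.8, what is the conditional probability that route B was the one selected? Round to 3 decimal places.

0.225

Likelihoods f(10.8 | ·): A: 0.0297761; B: 0.0297149; C: 0.0339781.
Posterior ∝ prior × likelihood. Numerator for B: 0.24·0.0297149 = 0.00713157.
Normalizing constant: 0.3·0.0297761 + 0.24·0.0297149 + 0.46·0.0339781 = 0.0316943.
P(B | observation) = 0.00713157 / 0.0316943 = 0.225011.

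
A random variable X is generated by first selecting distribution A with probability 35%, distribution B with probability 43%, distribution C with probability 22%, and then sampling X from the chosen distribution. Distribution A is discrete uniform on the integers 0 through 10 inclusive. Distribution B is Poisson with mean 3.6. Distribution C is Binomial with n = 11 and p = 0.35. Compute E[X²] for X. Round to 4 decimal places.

For each component E[X²] = Var + (mean)², giving A: 35; B: 16.56; C: 17.325.
Overall E[X²] = 0.35·35 + 0.43·16.56 + 0.22·17.325 = 23.1823.

23.1823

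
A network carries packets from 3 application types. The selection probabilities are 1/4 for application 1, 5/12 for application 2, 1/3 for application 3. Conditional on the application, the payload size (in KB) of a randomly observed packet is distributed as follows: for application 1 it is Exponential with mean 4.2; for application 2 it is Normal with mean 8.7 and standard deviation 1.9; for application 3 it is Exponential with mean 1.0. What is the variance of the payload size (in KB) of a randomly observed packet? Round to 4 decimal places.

17.4449

Per component, 1: μ=4.2, E[X²]=35.28; 2: μ=8.7, E[X²]=79.3; 3: μ=1, E[X²]=2.
E[X] = 0.25·4.2 + 0.416667·8.7 + 0.333333·1 = 5.00833.
E[X²] = 0.25·35.28 + 0.416667·79.3 + 0.333333·2 = 42.5283.
Var(X) = E[X²] − (E[X])² = 42.5283 − 25.0834 = 17.4449.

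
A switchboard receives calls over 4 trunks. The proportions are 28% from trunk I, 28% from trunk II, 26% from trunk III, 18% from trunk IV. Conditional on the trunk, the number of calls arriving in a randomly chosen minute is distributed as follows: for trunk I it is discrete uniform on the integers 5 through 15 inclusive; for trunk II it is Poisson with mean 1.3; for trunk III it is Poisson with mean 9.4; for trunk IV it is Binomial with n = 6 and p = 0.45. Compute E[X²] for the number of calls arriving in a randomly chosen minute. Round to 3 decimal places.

58.634

For each component E[X²] = Var + (mean)², giving I: 110; II: 2.99; III: 97.76; IV: 8.775.
Overall E[X²] = 0.28·110 + 0.28·2.99 + 0.26·97.76 + 0.18·8.775 = 58.6343.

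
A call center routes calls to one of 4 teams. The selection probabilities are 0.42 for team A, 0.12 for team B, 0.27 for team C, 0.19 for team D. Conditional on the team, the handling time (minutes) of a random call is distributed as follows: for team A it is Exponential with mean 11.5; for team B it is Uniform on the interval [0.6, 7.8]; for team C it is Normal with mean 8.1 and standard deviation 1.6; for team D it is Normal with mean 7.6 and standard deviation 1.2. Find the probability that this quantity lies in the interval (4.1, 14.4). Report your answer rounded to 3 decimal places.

0.694

Conditional on each team, P(4.1 < X < 14.4): A: 0.414225; B: 0.513889; C: 0.993749; D: 0.998231.
By total probability, P(4.1 < X < 14.4) = 0.42·0.414225 + 0.12·0.513889 + 0.27·0.993749 + 0.19·0.998231 = 0.693617.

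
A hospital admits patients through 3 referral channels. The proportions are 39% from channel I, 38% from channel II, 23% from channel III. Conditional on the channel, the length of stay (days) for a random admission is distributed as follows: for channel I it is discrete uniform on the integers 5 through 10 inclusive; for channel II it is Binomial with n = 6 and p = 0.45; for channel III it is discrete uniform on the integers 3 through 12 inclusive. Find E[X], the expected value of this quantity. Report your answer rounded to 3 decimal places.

Component means — I: 7.5; II: 2.7; III: 7.5.
E[X] = 0.39·7.5 + 0.38·2.7 + 0.23·7.5 = 5.676.

5.676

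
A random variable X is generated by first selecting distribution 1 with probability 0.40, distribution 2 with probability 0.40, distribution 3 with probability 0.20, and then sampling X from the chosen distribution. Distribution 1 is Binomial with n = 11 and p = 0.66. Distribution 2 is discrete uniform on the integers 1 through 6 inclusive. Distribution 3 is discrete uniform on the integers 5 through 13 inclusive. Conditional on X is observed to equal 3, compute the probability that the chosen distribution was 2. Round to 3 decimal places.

0.952

Likelihoods P(X=3 | ·): 1: 0.00847124; 2: 0.166667; 3: 0.
Posterior ∝ prior × likelihood. Numerator for 2: 0.4·0.166667 = 0.0666667.
Normalizing constant: 0.4·0.00847124 + 0.4·0.166667 + 0.2·0 = 0.0700552.
P(2 | observation) = 0.0666667 / 0.0700552 = 0.951631.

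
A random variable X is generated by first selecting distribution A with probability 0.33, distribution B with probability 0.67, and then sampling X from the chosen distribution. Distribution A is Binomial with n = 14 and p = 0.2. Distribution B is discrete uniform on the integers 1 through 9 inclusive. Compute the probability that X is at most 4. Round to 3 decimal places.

Conditional on each component, P(X ≤ 4): A: 0.87016; B: 0.444444.
By total probability, P(X ≤ 4) = 0.33·0.87016 + 0.67·0.444444 = 0.584931.

0.585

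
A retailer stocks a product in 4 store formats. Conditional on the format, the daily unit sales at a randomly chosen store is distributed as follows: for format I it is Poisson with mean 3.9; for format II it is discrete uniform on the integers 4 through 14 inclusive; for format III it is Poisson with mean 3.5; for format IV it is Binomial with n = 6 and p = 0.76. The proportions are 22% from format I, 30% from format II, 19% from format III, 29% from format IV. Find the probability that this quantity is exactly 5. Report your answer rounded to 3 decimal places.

Conditional on each format, P(X = 5): I: 0.152193; II: 0.0909091; III: 0.132169; IV: 0.365116.
By total probability, P(X = 5) = 0.22·0.152193 + 0.3·0.0909091 + 0.19·0.132169 + 0.29·0.365116 = 0.191751.

0.192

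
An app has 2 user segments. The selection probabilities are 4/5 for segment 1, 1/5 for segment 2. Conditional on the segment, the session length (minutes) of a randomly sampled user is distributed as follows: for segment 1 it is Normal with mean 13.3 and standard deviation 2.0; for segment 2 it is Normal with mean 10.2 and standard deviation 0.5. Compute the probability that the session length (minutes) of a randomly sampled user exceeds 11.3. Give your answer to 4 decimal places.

0.6759

Conditional on each segment, P(X > 11.3): 1: 0.841345; 2: 0.0139034.
By total probability, P(X > 11.3) = 0.8·0.841345 + 0.2·0.0139034 = 0.675856.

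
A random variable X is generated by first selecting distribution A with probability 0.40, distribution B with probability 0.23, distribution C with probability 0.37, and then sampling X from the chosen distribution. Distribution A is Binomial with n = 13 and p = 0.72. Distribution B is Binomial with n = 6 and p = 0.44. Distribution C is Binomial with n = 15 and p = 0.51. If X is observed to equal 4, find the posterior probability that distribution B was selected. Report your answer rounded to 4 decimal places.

0.7410

Likelihoods P(X=4 | ·): A: 0.00203263; B: 0.17631; C: 0.0361052.
Posterior ∝ prior × likelihood. Numerator for B: 0.23·0.17631 = 0.0405514.
Normalizing constant: 0.4·0.00203263 + 0.23·0.17631 + 0.37·0.0361052 = 0.0547234.
P(B | observation) = 0.0405514 / 0.0547234 = 0.741025.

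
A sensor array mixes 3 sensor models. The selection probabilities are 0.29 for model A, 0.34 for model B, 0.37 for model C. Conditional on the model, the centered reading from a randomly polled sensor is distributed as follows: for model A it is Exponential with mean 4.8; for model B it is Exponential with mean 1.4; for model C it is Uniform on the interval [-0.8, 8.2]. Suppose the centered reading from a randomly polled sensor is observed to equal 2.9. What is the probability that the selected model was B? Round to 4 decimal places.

0.2922

Likelihoods f(2.9 | ·): A: 0.11386; B: 0.090004; C: 0.111111.
Posterior ∝ prior × likelihood. Numerator for B: 0.34·0.090004 = 0.0306014.
Normalizing constant: 0.29·0.11386 + 0.34·0.090004 + 0.37·0.111111 = 0.104732.
P(B | observation) = 0.0306014 / 0.104732 = 0.292187.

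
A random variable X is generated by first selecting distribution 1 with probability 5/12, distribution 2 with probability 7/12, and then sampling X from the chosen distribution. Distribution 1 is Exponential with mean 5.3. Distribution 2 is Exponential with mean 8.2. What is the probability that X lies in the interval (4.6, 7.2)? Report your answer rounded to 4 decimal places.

Conditional on each component, P(4.6 < X < 7.2): 1: 0.162773; 2: 0.155059.
By total probability, P(4.6 < X < 7.2) = 0.416667·0.162773 + 0.583333·0.155059 = 0.158273.

0.1583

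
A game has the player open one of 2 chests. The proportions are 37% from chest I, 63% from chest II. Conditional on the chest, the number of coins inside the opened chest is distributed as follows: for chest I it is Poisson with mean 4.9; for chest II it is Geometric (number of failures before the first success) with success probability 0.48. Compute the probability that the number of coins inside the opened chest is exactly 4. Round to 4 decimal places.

0.0883

Conditional on each chest, P(X = 4): I: 0.178867; II: 0.0350958.
By total probability, P(X = 4) = 0.37·0.178867 + 0.63·0.0350958 = 0.0882911.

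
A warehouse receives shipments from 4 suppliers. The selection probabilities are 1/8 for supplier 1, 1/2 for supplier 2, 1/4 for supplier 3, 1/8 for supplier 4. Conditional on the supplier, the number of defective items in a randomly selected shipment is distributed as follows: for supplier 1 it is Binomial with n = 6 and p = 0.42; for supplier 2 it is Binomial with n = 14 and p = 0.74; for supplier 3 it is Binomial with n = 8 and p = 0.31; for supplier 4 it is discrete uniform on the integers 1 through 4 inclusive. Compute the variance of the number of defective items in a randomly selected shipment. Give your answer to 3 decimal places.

17.578

Per component, 1: μ=2.52, E[X²]=7.812; 2: μ=10.36, E[X²]=110.023; 3: μ=2.48, E[X²]=7.8616; 4: μ=2.5, E[X²]=7.5.
E[X] = 0.125·2.52 + 0.5·10.36 + 0.25·2.48 + 0.125·2.5 = 6.4275.
E[X²] = 0.125·7.812 + 0.5·110.023 + 0.25·7.8616 + 0.125·7.5 = 58.891.
Var(X) = E[X²] − (E[X])² = 58.891 − 41.3128 = 17.5782.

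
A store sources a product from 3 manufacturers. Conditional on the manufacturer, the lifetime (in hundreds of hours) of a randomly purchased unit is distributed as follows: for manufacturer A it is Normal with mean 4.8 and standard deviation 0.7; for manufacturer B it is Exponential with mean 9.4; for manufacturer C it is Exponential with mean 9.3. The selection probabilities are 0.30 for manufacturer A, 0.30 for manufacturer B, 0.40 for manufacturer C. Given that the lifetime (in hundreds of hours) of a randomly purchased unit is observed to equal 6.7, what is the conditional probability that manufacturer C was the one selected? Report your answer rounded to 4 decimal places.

Likelihoods f(6.7 | ·): A: 0.0143223; B: 0.0521581; C: 0.0523164.
Posterior ∝ prior × likelihood. Numerator for C: 0.4·0.0523164 = 0.0209266.
Normalizing constant: 0.3·0.0143223 + 0.3·0.0521581 + 0.4·0.0523164 = 0.0408707.
P(C | observation) = 0.0209266 / 0.0408707 = 0.512019.

0.5120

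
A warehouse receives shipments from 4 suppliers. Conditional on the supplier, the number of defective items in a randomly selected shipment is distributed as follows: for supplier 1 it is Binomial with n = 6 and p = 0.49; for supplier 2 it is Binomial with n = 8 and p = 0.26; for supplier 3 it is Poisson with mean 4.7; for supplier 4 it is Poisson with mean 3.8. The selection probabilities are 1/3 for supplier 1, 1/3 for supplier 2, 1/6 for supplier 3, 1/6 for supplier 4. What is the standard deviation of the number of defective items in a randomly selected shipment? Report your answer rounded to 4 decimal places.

Per component, 1: μ=2.94, E[X²]=10.143; 2: μ=2.08, E[X²]=5.8656; 3: μ=4.7, E[X²]=26.79; 4: μ=3.8, E[X²]=18.24.
E[X] = 0.333333·2.94 + 0.333333·2.08 + 0.166667·4.7 + 0.166667·3.8 = 3.09.
E[X²] = 0.333333·10.143 + 0.333333·5.8656 + 0.166667·26.79 + 0.166667·18.24 = 12.8412.
Var(X) = E[X²] − (E[X])² = 12.8412 − 9.5481 = 3.2931.
SD(X) = √3.2931 = 1.81469.

1.8147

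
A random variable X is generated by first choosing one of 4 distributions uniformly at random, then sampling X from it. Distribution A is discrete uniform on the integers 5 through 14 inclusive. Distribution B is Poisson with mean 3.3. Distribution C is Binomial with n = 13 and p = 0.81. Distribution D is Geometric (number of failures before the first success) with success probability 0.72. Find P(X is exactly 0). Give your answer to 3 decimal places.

Conditional on each component, P(X = 0): A: 0; B: 0.0368832; C: 4.2053e-10; D: 0.72.
By total probability, P(X = 0) = 0.25·0 + 0.25·0.0368832 + 0.25·4.2053e-10 + 0.25·0.72 = 0.189221.

0.189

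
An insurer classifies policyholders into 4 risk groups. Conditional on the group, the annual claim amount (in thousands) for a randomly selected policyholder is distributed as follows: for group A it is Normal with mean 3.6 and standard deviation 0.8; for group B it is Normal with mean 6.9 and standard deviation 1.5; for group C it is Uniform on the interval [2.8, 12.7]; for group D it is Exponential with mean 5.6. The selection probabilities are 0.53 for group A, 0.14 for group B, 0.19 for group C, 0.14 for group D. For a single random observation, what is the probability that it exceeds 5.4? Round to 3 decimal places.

Conditional on each group, P(X > 5.4): A: 0.0122245; B: 0.841345; C: 0.737374; D: 0.381255.
By total probability, P(X > 5.4) = 0.53·0.0122245 + 0.14·0.841345 + 0.19·0.737374 + 0.14·0.381255 = 0.317744.

0.318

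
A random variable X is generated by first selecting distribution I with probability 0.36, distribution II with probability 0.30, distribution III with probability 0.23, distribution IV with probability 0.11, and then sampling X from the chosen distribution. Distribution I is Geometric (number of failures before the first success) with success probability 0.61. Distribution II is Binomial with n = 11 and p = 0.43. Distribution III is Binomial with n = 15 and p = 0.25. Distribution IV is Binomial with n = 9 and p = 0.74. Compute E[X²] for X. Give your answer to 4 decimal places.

For each component E[X²] = Var + (mean)², giving I: 1.45687; II: 25.069; III: 16.875; IV: 46.0872.
Overall E[X²] = 0.36·1.45687 + 0.3·25.069 + 0.23·16.875 + 0.11·46.0872 = 16.996.

16.9960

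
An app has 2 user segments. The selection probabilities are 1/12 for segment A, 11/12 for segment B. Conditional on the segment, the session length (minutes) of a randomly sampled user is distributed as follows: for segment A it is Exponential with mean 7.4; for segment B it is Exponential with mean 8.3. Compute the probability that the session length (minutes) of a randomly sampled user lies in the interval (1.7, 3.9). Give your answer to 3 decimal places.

0.191

Conditional on each segment, P(1.7 < X < 3.9): A: 0.204391; B: 0.189717.
By total probability, P(1.7 < X < 3.9) = 0.0833333·0.204391 + 0.916667·0.189717 = 0.19094.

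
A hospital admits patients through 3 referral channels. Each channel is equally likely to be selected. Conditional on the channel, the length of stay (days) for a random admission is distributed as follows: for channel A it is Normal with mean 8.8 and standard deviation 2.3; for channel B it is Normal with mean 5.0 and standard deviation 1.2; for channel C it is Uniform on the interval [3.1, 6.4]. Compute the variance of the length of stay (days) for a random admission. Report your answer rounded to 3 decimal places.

Per component, A: μ=8.8, E[X²]=82.73; B: μ=5, E[X²]=26.44; C: μ=4.75, E[X²]=23.47.
E[X] = 0.333333·8.8 + 0.333333·5 + 0.333333·4.75 = 6.18333.
E[X²] = 0.333333·82.73 + 0.333333·26.44 + 0.333333·23.47 = 44.2133.
Var(X) = E[X²] − (E[X])² = 44.2133 − 38.2336 = 5.97972.

5.980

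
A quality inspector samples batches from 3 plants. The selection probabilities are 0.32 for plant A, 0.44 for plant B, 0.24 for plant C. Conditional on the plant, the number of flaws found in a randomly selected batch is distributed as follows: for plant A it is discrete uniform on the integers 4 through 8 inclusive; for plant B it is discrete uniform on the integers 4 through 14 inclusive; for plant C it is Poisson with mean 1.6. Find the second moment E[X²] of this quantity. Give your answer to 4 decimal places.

For each component E[X²] = Var + (mean)², giving A: 38; B: 91; C: 4.16.
Overall E[X²] = 0.32·38 + 0.44·91 + 0.24·4.16 = 53.1984.

53.1984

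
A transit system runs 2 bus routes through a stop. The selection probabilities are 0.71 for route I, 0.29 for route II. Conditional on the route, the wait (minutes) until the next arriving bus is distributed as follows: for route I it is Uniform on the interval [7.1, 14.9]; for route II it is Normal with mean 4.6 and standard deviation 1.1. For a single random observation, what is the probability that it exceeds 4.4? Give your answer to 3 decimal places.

0.876

Conditional on each route, P(X > 4.4): I: 1; II: 0.572137.
By total probability, P(X > 4.4) = 0.71·1 + 0.29·0.572137 = 0.87592.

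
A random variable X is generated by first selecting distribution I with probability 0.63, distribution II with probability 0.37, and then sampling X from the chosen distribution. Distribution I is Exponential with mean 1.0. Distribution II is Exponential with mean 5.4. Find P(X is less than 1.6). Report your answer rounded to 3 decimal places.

Conditional on each component, P(X < 1.6): I: 0.798103; II: 0.256433.
By total probability, P(X < 1.6) = 0.63·0.798103 + 0.37·0.256433 = 0.597685.

0.598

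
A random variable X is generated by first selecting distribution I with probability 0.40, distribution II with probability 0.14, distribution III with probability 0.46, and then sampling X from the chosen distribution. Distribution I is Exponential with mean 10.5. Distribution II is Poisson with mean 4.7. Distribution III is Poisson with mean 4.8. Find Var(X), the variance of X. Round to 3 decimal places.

54.829

Per component, I: μ=10.5, E[X²]=220.5; II: μ=4.7, E[X²]=26.79; III: μ=4.8, E[X²]=27.84.
E[X] = 0.4·10.5 + 0.14·4.7 + 0.46·4.8 = 7.066.
E[X²] = 0.4·220.5 + 0.14·26.79 + 0.46·27.84 = 104.757.
Var(X) = E[X²] − (E[X])² = 104.757 − 49.9284 = 54.8286.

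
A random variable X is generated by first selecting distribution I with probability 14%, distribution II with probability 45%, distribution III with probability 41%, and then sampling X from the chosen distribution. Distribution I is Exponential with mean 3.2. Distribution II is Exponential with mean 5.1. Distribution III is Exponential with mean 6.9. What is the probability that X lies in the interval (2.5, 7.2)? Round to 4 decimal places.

0.3563

Conditional on each component, P(2.5 < X < 7.2): I: 0.352434; II: 0.368793; III: 0.343833.
By total probability, P(2.5 < X < 7.2) = 0.14·0.352434 + 0.45·0.368793 + 0.41·0.343833 = 0.356269.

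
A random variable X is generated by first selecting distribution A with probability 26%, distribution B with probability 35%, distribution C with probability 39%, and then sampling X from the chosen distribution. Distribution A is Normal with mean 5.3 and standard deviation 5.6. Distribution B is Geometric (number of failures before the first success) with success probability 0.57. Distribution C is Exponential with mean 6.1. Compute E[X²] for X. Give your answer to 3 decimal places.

45.143

For each component E[X²] = Var + (mean)², giving A: 59.45; B: 1.89258; C: 74.42.
Overall E[X²] = 0.26·59.45 + 0.35·1.89258 + 0.39·74.42 = 45.1432.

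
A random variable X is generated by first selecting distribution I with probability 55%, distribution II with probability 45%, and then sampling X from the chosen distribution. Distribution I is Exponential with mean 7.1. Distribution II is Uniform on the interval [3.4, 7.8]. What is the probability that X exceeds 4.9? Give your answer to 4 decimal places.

Conditional on each component, P(X > 4.9): I: 0.501505; II: 0.659091.
By total probability, P(X > 4.9) = 0.55·0.501505 + 0.45·0.659091 = 0.572419.

0.5724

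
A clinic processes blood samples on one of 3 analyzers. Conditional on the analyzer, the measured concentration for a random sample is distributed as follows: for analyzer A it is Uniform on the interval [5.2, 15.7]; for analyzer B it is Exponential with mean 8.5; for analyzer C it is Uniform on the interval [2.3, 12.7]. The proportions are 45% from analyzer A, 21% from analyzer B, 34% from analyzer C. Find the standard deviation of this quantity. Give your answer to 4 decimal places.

4.9126

Per component, A: μ=10.45, E[X²]=118.39; B: μ=8.5, E[X²]=144.5; C: μ=7.5, E[X²]=65.2633.
E[X] = 0.45·10.45 + 0.21·8.5 + 0.34·7.5 = 9.0375.
E[X²] = 0.45·118.39 + 0.21·144.5 + 0.34·65.2633 = 105.81.
Var(X) = E[X²] − (E[X])² = 105.81 − 81.6764 = 24.1336.
SD(X) = √24.1336 = 4.9126.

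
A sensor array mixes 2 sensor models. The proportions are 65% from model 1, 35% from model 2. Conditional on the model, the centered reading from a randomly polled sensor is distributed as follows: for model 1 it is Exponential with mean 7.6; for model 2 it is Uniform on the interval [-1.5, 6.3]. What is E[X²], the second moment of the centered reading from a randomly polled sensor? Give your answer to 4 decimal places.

For each component E[X²] = Var + (mean)², giving 1: 115.52; 2: 10.83.
Overall E[X²] = 0.65·115.52 + 0.35·10.83 = 78.8785.

78.8785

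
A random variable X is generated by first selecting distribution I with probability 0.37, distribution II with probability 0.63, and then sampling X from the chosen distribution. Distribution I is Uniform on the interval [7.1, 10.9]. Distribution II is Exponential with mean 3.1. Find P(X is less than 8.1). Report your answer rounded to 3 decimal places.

Conditional on each component, P(X < 8.1): I: 0.263158; II: 0.926679.
By total probability, P(X < 8.1) = 0.37·0.263158 + 0.63·0.926679 = 0.681176.

0.681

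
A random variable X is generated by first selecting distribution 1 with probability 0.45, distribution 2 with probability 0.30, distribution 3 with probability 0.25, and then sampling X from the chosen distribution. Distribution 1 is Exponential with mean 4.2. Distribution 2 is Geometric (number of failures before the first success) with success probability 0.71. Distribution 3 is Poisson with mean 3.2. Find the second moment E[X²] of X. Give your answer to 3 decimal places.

19.459

For each component E[X²] = Var + (mean)², giving 1: 35.28; 2: 0.742115; 3: 13.44.
Overall E[X²] = 0.45·35.28 + 0.3·0.742115 + 0.25·13.44 = 19.4586.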